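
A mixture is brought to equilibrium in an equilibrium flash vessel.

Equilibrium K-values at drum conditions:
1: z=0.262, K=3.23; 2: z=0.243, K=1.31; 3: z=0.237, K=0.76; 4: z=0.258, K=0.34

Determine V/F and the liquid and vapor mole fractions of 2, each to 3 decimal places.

Material balance + equilibrium reduce to Σ zᵢ(Kᵢ−1)/(1+V/F(Kᵢ−1)) = 0.
Feasibility: ΣzᵢKᵢ = 1.432, Σzᵢ/Kᵢ = 1.337 — both > 1, two phases present.
Newton iteration, V/F⁰ = 0.64:
  V/F = 0.640: g = -0.0584, g' = -0.593 → V/F = 0.542
  V/F = 0.542: g = -0.0012, g' = -0.575 → V/F = 0.539
Converged at V/F = 0.539.
Compositions from xᵢ = zᵢ/(1+V/F(Kᵢ−1)), yᵢ = Kᵢxᵢ:
  1: x = 0.119, y = 0.384
  2: x = 0.208, y = 0.273
  3: x = 0.272, y = 0.207
  4: x = 0.401, y = 0.136

V/F = 0.539, x_2 = 0.208, y_2 = 0.273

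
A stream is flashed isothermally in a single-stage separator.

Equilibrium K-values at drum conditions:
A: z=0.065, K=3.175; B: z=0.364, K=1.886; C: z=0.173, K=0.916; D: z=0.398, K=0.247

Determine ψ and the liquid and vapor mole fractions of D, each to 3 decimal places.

Let ψ = V/F and solve Σ zᵢ(Kᵢ−1)/(1+ψ(Kᵢ−1)) = 0.
g(0) = ΣzᵢKᵢ − 1 = 0.150 and g(1) = 1 − Σzᵢ/Kᵢ = -1.014, so a root lies in (0, 1).
Iterate (Newton) starting at ψ = 0.5:
  ψ = 0.500: g = -0.2046, g' = -0.790 → ψ = 0.241
  ψ = 0.241: g = -0.0224, g' = -0.664 → ψ = 0.207
Converged at ψ = 0.207.
Compositions from xᵢ = zᵢ/(1+ψ(Kᵢ−1)), yᵢ = Kᵢxᵢ:
  A: x = 0.045, y = 0.142
  B: x = 0.308, y = 0.580
  C: x = 0.176, y = 0.161
  D: x = 0.472, y = 0.116

ψ = 0.207, x_D = 0.472, y_D = 0.116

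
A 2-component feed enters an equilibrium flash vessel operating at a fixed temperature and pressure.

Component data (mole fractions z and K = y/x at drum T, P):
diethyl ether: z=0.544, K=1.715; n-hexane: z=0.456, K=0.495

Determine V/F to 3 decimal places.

Material balance + equilibrium reduce to Σ zᵢ(Kᵢ−1)/(1+V/F(Kᵢ−1)) = 0.
Check two-phase: ΣzᵢKᵢ = 1.159 > 1 and Σzᵢ/Kᵢ = 1.238 > 1, so g(0) = 0.159 > 0 and g(1) = -0.238 < 0.
Newton–Raphson from V/F = 0.41:
  V/F = 0.410: g = 0.0104, g' = -0.351 → V/F = 0.440
  V/F = 0.440: g = -0.0000, g' = -0.353 → V/F = 0.439
Converged at V/F = 0.439.

V/F = 0.439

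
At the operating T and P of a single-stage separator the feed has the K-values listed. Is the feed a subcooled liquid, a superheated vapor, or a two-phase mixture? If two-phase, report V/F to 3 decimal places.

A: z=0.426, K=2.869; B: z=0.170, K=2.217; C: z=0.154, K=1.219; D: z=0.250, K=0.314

two-phase, V/F = 0.877

ΣzᵢKᵢ = 1.865; Σzᵢ/Kᵢ = 1.148.
Both exceed 1, so a two-phase solution exists.
Rachford–Rice: g(ψ) = Σ zᵢ(Kᵢ−1)/(1+ψ(Kᵢ−1)) = 0.
Iterate (Newton) starting at ψ = 0.4:
  ψ = 0.400: g = 0.3894, g' = -0.831 → ψ = 0.869
  ψ = 0.869: g = 0.0080, g' = -1.001 → ψ = 0.877
Converged at ψ = 0.877.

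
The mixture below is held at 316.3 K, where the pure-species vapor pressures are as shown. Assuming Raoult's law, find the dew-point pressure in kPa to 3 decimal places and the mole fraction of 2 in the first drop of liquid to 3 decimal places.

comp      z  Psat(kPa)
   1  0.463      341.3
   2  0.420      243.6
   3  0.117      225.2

Pdew = 277.758 kPa, x_2 = 0.479

At the dew point ψ → 1, so Σzᵢ/Kᵢ = 1 with Kᵢ = Pᵢˢᵃᵗ/P ⇒ 1/P = Σzᵢ/Pᵢˢᵃᵗ.
1/P = 0.463/341.3 + 0.420/243.6 + 0.117/225.2 = 0.003600 ⇒ P = 277.758 kPa
xᵢ = zᵢP/Pᵢˢᵃᵗ ⇒ x_2 = 0.420·277.758/243.6 = 0.479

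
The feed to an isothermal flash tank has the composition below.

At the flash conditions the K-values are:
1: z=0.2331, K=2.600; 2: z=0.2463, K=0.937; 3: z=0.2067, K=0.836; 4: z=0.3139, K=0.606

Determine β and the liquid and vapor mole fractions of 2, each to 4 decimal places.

Let β = V/F and solve Σ zᵢ(Kᵢ−1)/(1+β(Kᵢ−1)) = 0.
Check two-phase: ΣzᵢKᵢ = 1.1999 > 1 and Σzᵢ/Kᵢ = 1.1177 > 1, so g(0) = 0.1999 > 0 and g(1) = -0.1177 < 0.
Newton–Raphson from β = 0.5:
  β = 0.5000: g = 0.00023, g' = -0.2674 → β = 0.5009
Converged at β = 0.5009.
Compositions from xᵢ = zᵢ/(1+β(Kᵢ−1)), yᵢ = Kᵢxᵢ:
  1: x = 0.1294, y = 0.3364
  2: x = 0.2543, y = 0.2383
  3: x = 0.2252, y = 0.1883
  4: x = 0.3911, y = 0.2370

β = 0.5009, x_2 = 0.2543, y_2 = 0.2383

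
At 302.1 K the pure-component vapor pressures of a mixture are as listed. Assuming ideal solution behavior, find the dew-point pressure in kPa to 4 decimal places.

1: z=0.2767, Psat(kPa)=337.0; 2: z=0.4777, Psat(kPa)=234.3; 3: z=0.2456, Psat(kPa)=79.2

Pdew = 167.7594 kPa

At the dew point ψ → 1, so Σzᵢ/Kᵢ = 1 with Kᵢ = Pᵢˢᵃᵗ/P ⇒ 1/P = Σzᵢ/Pᵢˢᵃᵗ.
1/P = 0.2767/337.0 + 0.4777/234.3 + 0.2456/79.2 = 0.0059609 ⇒ P = 167.7594 kPa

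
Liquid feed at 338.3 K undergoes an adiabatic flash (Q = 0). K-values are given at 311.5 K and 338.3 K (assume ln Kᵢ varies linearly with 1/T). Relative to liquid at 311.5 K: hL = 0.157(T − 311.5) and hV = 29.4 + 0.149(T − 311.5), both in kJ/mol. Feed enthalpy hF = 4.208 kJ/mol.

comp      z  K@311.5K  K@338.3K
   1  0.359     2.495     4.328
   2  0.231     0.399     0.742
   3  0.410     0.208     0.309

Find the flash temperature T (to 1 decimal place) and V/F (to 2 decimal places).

Adiabatic flash: solve Rachford–Rice at each trial T, then check hF = ψ·hV(T) + (1−ψ)·hL(T).
  T = 311.5 K: K = (2.495, 0.399, 0.208), RR gives ψ = 0.067, H_out = 1.977 kJ/mol
  T = 338.3 K: K = (4.328, 0.742, 0.309), RR gives ψ = 0.450, H_out = 17.335 kJ/mol
  T = 324.9 K: K = (3.324, 0.551, 0.256), RR gives ψ = 0.281, H_out = 10.337 kJ/mol
  T = 318.2 K: K = (2.888, 0.471, 0.231), RR gives ψ = 0.184, H_out = 6.462 kJ/mol
  T = 314.9 K: K = (2.690, 0.434, 0.220), RR gives ψ = 0.130, H_out = 4.355 kJ/mol
  T = 313.2 K: K = (2.591, 0.416, 0.214), RR gives ψ = 0.100, H_out = 3.197 kJ/mol
Linear interpolation between T = 313.2 (H_out = 3.197) and T = 314.9 (H_out = 4.355) on hF = 4.208 gives T ≈ 314.7 K, at which ψ = 0.13.

T = 314.7 K, V/F = 0.13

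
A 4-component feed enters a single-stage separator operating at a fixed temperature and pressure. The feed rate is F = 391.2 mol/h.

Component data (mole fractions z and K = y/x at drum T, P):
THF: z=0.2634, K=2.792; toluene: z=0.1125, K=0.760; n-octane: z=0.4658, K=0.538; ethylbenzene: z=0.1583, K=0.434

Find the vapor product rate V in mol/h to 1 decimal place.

V = 67.1 mol/h

Let ψ = V/F and solve Σ zᵢ(Kᵢ−1)/(1+ψ(Kᵢ−1)) = 0.
Check two-phase: ΣzᵢKᵢ = 1.1402 > 1 and Σzᵢ/Kᵢ = 1.4729 > 1, so g(0) = 0.1402 > 0 and g(1) = -0.4729 < 0.
Iterate (Newton) starting at ψ = 0.5:
  ψ = 0.5000: g = -0.18654, g' = -0.5104 → ψ = 0.1346
  ψ = 0.1346: g = 0.02596, g' = -0.7285 → ψ = 0.1702
  ψ = 0.1702: g = 0.00084, g' = -0.6829 → ψ = 0.1714
Converged at ψ = 0.1714.
Then V = ψ·F = 0.1714·391.2 = 67.1 mol/h and L = F − V = 324.1 mol/h.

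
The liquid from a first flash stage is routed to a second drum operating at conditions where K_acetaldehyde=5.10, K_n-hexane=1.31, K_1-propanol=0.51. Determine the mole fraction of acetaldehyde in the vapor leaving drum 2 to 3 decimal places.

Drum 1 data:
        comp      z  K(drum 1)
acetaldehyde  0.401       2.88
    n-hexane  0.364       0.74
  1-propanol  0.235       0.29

y_acetaldehyde (drum 2) = 0.243

Drum 1:
Material balance + equilibrium reduce to Σ zᵢ(Kᵢ−1)/(1+ψ₁(Kᵢ−1)) = 0.
Check two-phase: ΣzᵢKᵢ = 1.492 > 1 and Σzᵢ/Kᵢ = 1.441 > 1, so g(0) = 0.492 > 0 and g(1) = -0.441 < 0.
Iterate (Newton) starting at ψ₁ = 0.5:
  ψ₁ = 0.500: g = 0.0211, g' = -0.694 → ψ₁ = 0.530
Converged at ψ₁ = 0.530.
Drum-1 compositions:
  acetaldehyde: x = 0.201, y = 0.578
  n-hexane: x = 0.422, y = 0.312
  1-propanol: x = 0.377, y = 0.109
Drum-2 feed = drum-1 liquid: z₂ = (0.2008, 0.4222, 0.3770).
Drum 2:
Rachford–Rice: g(ψ₂) = Σ zᵢ(Kᵢ−1)/(1+ψ₂(Kᵢ−1)) = 0.
g(0) = ΣzᵢKᵢ − 1 = 0.769 and g(1) = 1 − Σzᵢ/Kᵢ = -0.101, so a root lies in (0, 1).
Iterate (Newton) starting at ψ₂ = 0.61:
  ψ₂ = 0.610: g = 0.0817, g' = -0.488 → ψ₂ = 0.777
  ψ₂ = 0.777: g = 0.0037, g' = -0.455 → ψ₂ = 0.785
Converged at ψ₂ = 0.785.
  acetaldehyde: x = 0.048, y = 0.243
  n-hexane: x = 0.340, y = 0.445
  1-propanol: x = 0.613, y = 0.313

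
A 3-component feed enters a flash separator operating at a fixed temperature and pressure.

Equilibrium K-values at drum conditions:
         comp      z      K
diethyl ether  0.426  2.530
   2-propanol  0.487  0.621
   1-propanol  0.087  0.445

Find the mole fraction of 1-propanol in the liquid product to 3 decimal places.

x_1-propanol = 0.138

Rachford–Rice: g(ψ) = Σ zᵢ(Kᵢ−1)/(1+ψ(Kᵢ−1)) = 0.
Feasibility: ΣzᵢKᵢ = 1.419, Σzᵢ/Kᵢ = 1.148 — both > 1, two phases present.
Newton iteration, ψ⁰ = 0.5:
  ψ = 0.500: g = 0.0747, g' = -0.478 → ψ = 0.656
  ψ = 0.656: g = 0.0036, g' = -0.439 → ψ = 0.664
Converged at ψ = 0.664.
Compositions from xᵢ = zᵢ/(1+ψ(Kᵢ−1)), yᵢ = Kᵢxᵢ:
  diethyl ether: x = 0.211, y = 0.534
  2-propanol: x = 0.651, y = 0.404
  1-propanol: x = 0.138, y = 0.061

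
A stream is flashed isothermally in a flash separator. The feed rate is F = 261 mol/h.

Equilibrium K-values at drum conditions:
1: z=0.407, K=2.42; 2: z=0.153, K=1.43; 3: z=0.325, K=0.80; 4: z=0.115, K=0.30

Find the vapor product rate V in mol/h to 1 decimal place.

V = 236.7 mol/h

Let ψ = V/F and solve Σ zᵢ(Kᵢ−1)/(1+ψ(Kᵢ−1)) = 0.
Check two-phase: ΣzᵢKᵢ = 1.498 > 1 and Σzᵢ/Kᵢ = 1.065 > 1, so g(0) = 0.498 > 0 and g(1) = -0.065 < 0.
Newton iteration, ψ⁰ = 0.54:
  ψ = 0.540: g = 0.1782, g' = -0.444 → ψ = 0.942
  ψ = 0.942: g = -0.0223, g' = -0.670 → ψ = 0.909
  ψ = 0.909: g = -0.0009, g' = -0.616 → ψ = 0.907
Converged at ψ = 0.907.
Then V = ψ·F = 0.9071·261 = 236.7 mol/h and L = F − V = 24.3 mol/h.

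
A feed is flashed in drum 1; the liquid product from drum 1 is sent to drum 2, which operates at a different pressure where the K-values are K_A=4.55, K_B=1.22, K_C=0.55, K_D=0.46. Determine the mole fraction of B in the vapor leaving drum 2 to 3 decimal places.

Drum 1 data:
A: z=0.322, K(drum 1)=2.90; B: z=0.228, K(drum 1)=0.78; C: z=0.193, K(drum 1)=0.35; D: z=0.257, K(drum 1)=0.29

Drum 1:
Newton–Raphson from ψ₁ = 0.56:
  ψ₁ = 0.560: g = -0.2609, g' = -0.846 → ψ₁ = 0.251
  ψ₁ = 0.251: g = -0.0112, g' = -0.853 → ψ₁ = 0.238
Converged at ψ₁ = 0.238.
Drum-1 compositions:
  A: x = 0.222, y = 0.643
  B: x = 0.241, y = 0.188
  C: x = 0.228, y = 0.080
  D: x = 0.309, y = 0.090
Drum-2 feed = drum-1 liquid: z₂ = (0.2216, 0.2406, 0.2284, 0.3094).
Drum 2:
Material balance + equilibrium reduce to Σ zᵢ(Kᵢ−1)/(1+ψ₂(Kᵢ−1)) = 0.
g(0) = ΣzᵢKᵢ − 1 = 0.570 and g(1) = 1 − Σzᵢ/Kᵢ = -0.334, so a root lies in (0, 1).
Newton–Raphson from ψ₂ = 0.5:
  ψ₂ = 0.500: g = -0.0303, g' = -0.618 → ψ₂ = 0.451
  ψ₂ = 0.451: g = 0.0008, g' = -0.653 → ψ₂ = 0.452
Converged at ψ₂ = 0.452.
  A: x = 0.085, y = 0.387
  B: x = 0.219, y = 0.267
  C: x = 0.287, y = 0.158
  D: x = 0.409, y = 0.188

y_B (drum 2) = 0.267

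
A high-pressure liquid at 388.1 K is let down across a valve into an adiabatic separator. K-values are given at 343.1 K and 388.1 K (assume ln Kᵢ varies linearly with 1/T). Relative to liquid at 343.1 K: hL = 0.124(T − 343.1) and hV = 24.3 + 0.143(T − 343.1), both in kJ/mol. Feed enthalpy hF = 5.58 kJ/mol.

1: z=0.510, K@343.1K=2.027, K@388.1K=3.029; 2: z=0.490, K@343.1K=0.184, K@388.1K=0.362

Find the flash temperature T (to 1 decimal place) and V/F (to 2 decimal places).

T = 348.1 K, V/F = 0.20

Adiabatic flash: solve Rachford–Rice at each trial T, then check hF = ψ·hV(T) + (1−ψ)·hL(T).
  T = 343.1 K: K = (2.027, 0.184), RR gives ψ = 0.148, H_out = 3.594 kJ/mol
  T = 388.1 K: K = (3.029, 0.362), RR gives ψ = 0.558, H_out = 19.613 kJ/mol
  T = 365.6 K: K = (2.509, 0.264), RR gives ψ = 0.368, H_out = 11.882 kJ/mol
  T = 354.4 K: K = (2.264, 0.222), RR gives ψ = 0.267, H_out = 7.958 kJ/mol
  T = 348.8 K: K = (2.145, 0.202), RR gives ψ = 0.212, H_out = 5.869 kJ/mol
  T = 346.0 K: K = (2.087, 0.193), RR gives ψ = 0.181, H_out = 4.774 kJ/mol
  T = 347.4 K: K = (2.116, 0.198), RR gives ψ = 0.197, H_out = 5.327 kJ/mol
Linear interpolation between T = 347.4 (H_out = 5.327) and T = 348.8 (H_out = 5.869) on hF = 5.58 gives T ≈ 348.1 K, at which ψ = 0.20.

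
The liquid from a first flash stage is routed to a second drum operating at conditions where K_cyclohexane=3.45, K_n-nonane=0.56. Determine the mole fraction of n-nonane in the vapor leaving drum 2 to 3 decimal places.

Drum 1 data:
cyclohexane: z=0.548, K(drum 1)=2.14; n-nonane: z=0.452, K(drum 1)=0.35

Drum 1:
Rachford–Rice: g(ψ₁) = Σ zᵢ(Kᵢ−1)/(1+ψ₁(Kᵢ−1)) = 0.
g(0) = ΣzᵢKᵢ − 1 = 0.331 and g(1) = 1 − Σzᵢ/Kᵢ = -0.548, so a root lies in (0, 1).
Iterate (Newton) starting at ψ₁ = 0.36:
  ψ₁ = 0.360: g = 0.0594, g' = -0.683 → ψ₁ = 0.447
Converged at ψ₁ = 0.447.
Drum-1 compositions:
  cyclohexane: x = 0.363, y = 0.777
  n-nonane: x = 0.637, y = 0.223
Drum-2 feed = drum-1 liquid: z₂ = (0.3631, 0.6369).
Drum 2:
Let ψ₂ = V/F and solve Σ zᵢ(Kᵢ−1)/(1+ψ₂(Kᵢ−1)) = 0.
Feasibility: ΣzᵢKᵢ = 1.609, Σzᵢ/Kᵢ = 1.243 — both > 1, two phases present.
Iterate (Newton) starting at ψ₂ = 0.5:
  ψ₂ = 0.500: g = 0.0406, g' = -0.643 → ψ₂ = 0.563
  ψ₂ = 0.563: g = 0.0013, g' = -0.603 → ψ₂ = 0.565
Converged at ψ₂ = 0.565.
  cyclohexane: x = 0.152, y = 0.525
  n-nonane: x = 0.848, y = 0.475

y_n-nonane (drum 2) = 0.475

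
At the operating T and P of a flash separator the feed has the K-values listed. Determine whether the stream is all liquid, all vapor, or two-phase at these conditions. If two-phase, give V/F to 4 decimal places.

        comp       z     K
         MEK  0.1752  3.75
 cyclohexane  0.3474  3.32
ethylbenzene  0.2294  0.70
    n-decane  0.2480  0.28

ΣzᵢKᵢ = 2.0404; Σzᵢ/Kᵢ = 1.3648.
Both exceed 1, so a two-phase solution exists.
Let ψ = V/F and solve Σ zᵢ(Kᵢ−1)/(1+ψ(Kᵢ−1)) = 0.
Newton–Raphson from ψ = 0.47:
  ψ = 0.4700: g = 0.24571, g' = -1.0017 → ψ = 0.7153
  ψ = 0.7153: g = 0.00964, g' = -0.9949 → ψ = 0.7250
  ψ = 0.7250: g = -0.00004, g' = -1.0042 → ψ = 0.7249
Converged at ψ = 0.7249.

two-phase, V/F = 0.7249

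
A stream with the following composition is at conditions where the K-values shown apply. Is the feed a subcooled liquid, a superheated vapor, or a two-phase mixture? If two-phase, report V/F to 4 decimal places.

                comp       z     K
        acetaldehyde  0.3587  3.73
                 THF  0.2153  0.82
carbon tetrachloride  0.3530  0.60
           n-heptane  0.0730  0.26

two-phase, V/F = 0.6734

ΣzᵢKᵢ = 1.7453; Σzᵢ/Kᵢ = 1.2278.
Both exceed 1, so a two-phase solution exists.
Let ψ = V/F and solve Σ zᵢ(Kᵢ−1)/(1+ψ(Kᵢ−1)) = 0.
Iterate (Newton) starting at ψ = 0.32:
  ψ = 0.3200: g = 0.24883, g' = -0.9123 → ψ = 0.5927
  ψ = 0.5927: g = 0.04933, g' = -0.6226 → ψ = 0.6720
  ψ = 0.6720: g = 0.00084, g' = -0.6056 → ψ = 0.6734
Converged at ψ = 0.6734.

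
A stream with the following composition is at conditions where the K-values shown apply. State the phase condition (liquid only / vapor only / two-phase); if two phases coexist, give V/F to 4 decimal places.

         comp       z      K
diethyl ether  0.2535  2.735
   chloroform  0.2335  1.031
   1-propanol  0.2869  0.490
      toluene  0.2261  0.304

ΣzᵢKᵢ = 1.1434; Σzᵢ/Kᵢ = 1.6484.
Both exceed 1, so a two-phase solution exists.
Newton–Raphson from ψ = 0.56:
  ψ = 0.5600: g = -0.23249, g' = -0.6369 → ψ = 0.1949
  ψ = 0.1949: g = -0.00868, g' = -0.6650 → ψ = 0.1819
  ψ = 0.1819: g = 0.00007, g' = -0.6754 → ψ = 0.1820
Converged at ψ = 0.1820.

two-phase, V/F = 0.1820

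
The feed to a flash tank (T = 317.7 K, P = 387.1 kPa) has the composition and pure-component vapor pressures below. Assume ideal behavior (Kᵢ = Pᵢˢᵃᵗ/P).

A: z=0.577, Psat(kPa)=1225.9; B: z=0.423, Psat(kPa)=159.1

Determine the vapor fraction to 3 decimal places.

Raoult's law: Kᵢ = Pᵢˢᵃᵗ/P = Pᵢˢᵃᵗ/387.1.
  K_A = 1225.9/387.1 = 3.16688, K_B = 159.1/387.1 = 0.41100
Binary case is linear: z₁(K₁−1)(1+ψ(K₂−1)) + z₂(K₂−1)(1+ψ(K₁−1)) = 0
⇒ ψ = [z₁(K₁−1)+z₂(K₂−1)] / [−(K₁−1)(K₂−1)] = 1.0011/1.2763 = 0.784

ψ = 0.784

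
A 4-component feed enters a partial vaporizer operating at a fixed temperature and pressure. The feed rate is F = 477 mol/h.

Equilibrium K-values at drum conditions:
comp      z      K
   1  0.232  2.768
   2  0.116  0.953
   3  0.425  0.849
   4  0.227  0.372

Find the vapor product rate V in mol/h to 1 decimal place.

Iterate (Newton) starting at V/F = 0.5:
  V/F = 0.500: g = -0.0651, g' = -0.406 → V/F = 0.340
  V/F = 0.340: g = 0.0018, g' = -0.439 → V/F = 0.344
Converged at V/F = 0.344.
Then V = V/F·F = 0.3440·477 = 164.1 mol/h and L = F − V = 312.9 mol/h.

V = 164.1 mol/h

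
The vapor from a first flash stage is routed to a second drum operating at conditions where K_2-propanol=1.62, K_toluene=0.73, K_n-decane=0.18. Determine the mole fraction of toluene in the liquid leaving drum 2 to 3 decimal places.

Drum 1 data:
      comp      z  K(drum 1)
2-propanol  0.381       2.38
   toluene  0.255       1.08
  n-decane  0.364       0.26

x_toluene (drum 2) = 0.314

Drum 1:
Newton iteration, ψ₁⁰ = 0.44:
  ψ₁ = 0.440: g = -0.0526, g' = -0.721 → ψ₁ = 0.367
  ψ₁ = 0.367: g = -0.0010, g' = -0.697 → ψ₁ = 0.366
Converged at ψ₁ = 0.366.
Drum-1 compositions:
  2-propanol: x = 0.253, y = 0.603
  toluene: x = 0.248, y = 0.268
  n-decane: x = 0.499, y = 0.130
Drum-2 feed = drum-1 vapor: z₂ = (0.6027, 0.2676, 0.1297).
Drum 2:
Rachford–Rice: g(ψ₂) = Σ zᵢ(Kᵢ−1)/(1+ψ₂(Kᵢ−1)) = 0.
Check two-phase: ΣzᵢKᵢ = 1.195 > 1 and Σzᵢ/Kᵢ = 1.459 > 1, so g(0) = 0.195 > 0 and g(1) = -0.459 < 0.
Newton–Raphson from ψ₂ = 0.43:
  ψ₂ = 0.430: g = 0.0489, g' = -0.378 → ψ₂ = 0.560
  ψ₂ = 0.560: g = -0.0043, g' = -0.453 → ψ₂ = 0.550
Converged at ψ₂ = 0.550.
  2-propanol: x = 0.449, y = 0.728
  toluene: x = 0.314, y = 0.229
  n-decane: x = 0.236, y = 0.043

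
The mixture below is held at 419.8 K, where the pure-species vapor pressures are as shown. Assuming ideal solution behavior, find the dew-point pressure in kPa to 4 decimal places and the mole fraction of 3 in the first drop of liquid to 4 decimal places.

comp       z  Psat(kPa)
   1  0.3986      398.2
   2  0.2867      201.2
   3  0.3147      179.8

At the dew point ψ → 1, so Σzᵢ/Kᵢ = 1 with Kᵢ = Pᵢˢᵃᵗ/P ⇒ 1/P = Σzᵢ/Pᵢˢᵃᵗ.
1/P = 0.3986/398.2 + 0.2867/201.2 + 0.3147/179.8 = 0.0041762 ⇒ P = 239.4502 kPa
xᵢ = zᵢP/Pᵢˢᵃᵗ ⇒ x_3 = 0.3147·239.4502/179.8 = 0.4191

Pdew = 239.4502 kPa, x_3 = 0.4191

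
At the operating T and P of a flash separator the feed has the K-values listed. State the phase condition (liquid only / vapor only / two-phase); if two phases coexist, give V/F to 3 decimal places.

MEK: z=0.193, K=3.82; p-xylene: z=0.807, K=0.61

ΣzᵢKᵢ = 1.230; Σzᵢ/Kᵢ = 1.373.
Both exceed 1, so a two-phase solution exists.
Material balance + equilibrium reduce to Σ zᵢ(Kᵢ−1)/(1+ψ(Kᵢ−1)) = 0.
Binary case is linear: z₁(K₁−1)(1+ψ(K₂−1)) + z₂(K₂−1)(1+ψ(K₁−1)) = 0
⇒ ψ = [z₁(K₁−1)+z₂(K₂−1)] / [−(K₁−1)(K₂−1)] = 0.2295/1.0998 = 0.209

two-phase, V/F = 0.209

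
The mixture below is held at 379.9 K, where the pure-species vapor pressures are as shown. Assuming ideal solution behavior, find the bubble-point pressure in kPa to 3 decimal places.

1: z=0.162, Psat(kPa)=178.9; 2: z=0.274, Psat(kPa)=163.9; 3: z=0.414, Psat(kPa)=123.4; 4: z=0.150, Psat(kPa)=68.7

At the bubble point ψ → 0, so ΣzᵢKᵢ = 1 with Kᵢ = Pᵢˢᵃᵗ/P ⇒ P = ΣzᵢPᵢˢᵃᵗ.
P = 0.162·178.9 + 0.274·163.9 + 0.414·123.4 + 0.150·68.7 = 135.283 kPa

Pbub = 135.283 kPa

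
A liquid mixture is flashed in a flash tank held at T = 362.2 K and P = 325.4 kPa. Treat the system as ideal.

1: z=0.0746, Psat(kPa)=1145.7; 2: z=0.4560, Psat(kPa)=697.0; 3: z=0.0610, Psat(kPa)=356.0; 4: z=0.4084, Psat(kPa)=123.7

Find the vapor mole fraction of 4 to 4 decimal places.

y_4 = 0.2423

Raoult's law: Kᵢ = Pᵢˢᵃᵗ/P = Pᵢˢᵃᵗ/325.4.
  K_1 = 1145.7/325.4 = 3.520897, K_2 = 697.0/325.4 = 2.141979, K_3 = 356.0/325.4 = 1.094038, K_4 = 123.7/325.4 = 0.380148
Newton iteration, ψ⁰ = 0.5:
  ψ = 0.5000: g = 0.05331, g' = -0.6637 → ψ = 0.5803
  ψ = 0.5803: g = -0.00038, g' = -0.6765 → ψ = 0.5798
Converged at ψ = 0.5798.
Compositions from xᵢ = zᵢ/(1+ψ(Kᵢ−1)), yᵢ = Kᵢxᵢ:
  1: x = 0.0303, y = 0.1067
  2: x = 0.2744, y = 0.5877
  3: x = 0.0578, y = 0.0633
  4: x = 0.6375, y = 0.2423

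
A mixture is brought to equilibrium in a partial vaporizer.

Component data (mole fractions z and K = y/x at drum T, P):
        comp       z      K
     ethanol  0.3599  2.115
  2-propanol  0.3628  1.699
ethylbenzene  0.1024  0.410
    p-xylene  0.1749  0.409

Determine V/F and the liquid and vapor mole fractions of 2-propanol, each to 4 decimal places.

Material balance + equilibrium reduce to Σ zᵢ(Kᵢ−1)/(1+V/F(Kᵢ−1)) = 0.
g(0) = ΣzᵢKᵢ − 1 = 0.4911 and g(1) = 1 − Σzᵢ/Kᵢ = -0.0611, so a root lies in (0, 1).
Iterate (Newton) starting at V/F = 0.5:
  V/F = 0.5000: g = 0.21315, g' = -0.4766 → V/F = 0.9472
  V/F = 0.9472: g = -0.02405, g' = -0.6685 → V/F = 0.9113
  V/F = 0.9113: g = -0.00071, g' = -0.6299 → V/F = 0.9101
Converged at V/F = 0.9101.
Compositions from xᵢ = zᵢ/(1+V/F(Kᵢ−1)), yᵢ = Kᵢxᵢ:
  ethanol: x = 0.1786, y = 0.3778
  2-propanol: x = 0.2217, y = 0.3767
  ethylbenzene: x = 0.2212, y = 0.0907
  p-xylene: x = 0.3785, y = 0.1548

V/F = 0.9101, x_2-propanol = 0.2217, y_2-propanol = 0.3767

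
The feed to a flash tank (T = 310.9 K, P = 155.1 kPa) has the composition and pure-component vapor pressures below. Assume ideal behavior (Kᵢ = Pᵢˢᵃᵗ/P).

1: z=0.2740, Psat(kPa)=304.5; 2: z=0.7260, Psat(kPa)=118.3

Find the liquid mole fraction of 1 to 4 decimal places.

Raoult's law: Kᵢ = Pᵢˢᵃᵗ/P = Pᵢˢᵃᵗ/155.1.
  K_1 = 304.5/155.1 = 1.963250, K_2 = 118.3/155.1 = 0.762734
Material balance + equilibrium reduce to Σ zᵢ(Kᵢ−1)/(1+β(Kᵢ−1)) = 0.
g(0) = ΣzᵢKᵢ − 1 = 0.0917 and g(1) = 1 − Σzᵢ/Kᵢ = -0.0914, so a root lies in (0, 1).
Newton–Raphson from β = 0.43:
  β = 0.4300: g = -0.00520, g' = -0.1778 → β = 0.4008
  β = 0.4008: g = 0.00006, g' = -0.1822 → β = 0.4011
Converged at β = 0.4011.
Compositions from xᵢ = zᵢ/(1+β(Kᵢ−1)), yᵢ = Kᵢxᵢ:
  1: x = 0.1976, y = 0.3880
  2: x = 0.8024, y = 0.6120

x_1 = 0.1976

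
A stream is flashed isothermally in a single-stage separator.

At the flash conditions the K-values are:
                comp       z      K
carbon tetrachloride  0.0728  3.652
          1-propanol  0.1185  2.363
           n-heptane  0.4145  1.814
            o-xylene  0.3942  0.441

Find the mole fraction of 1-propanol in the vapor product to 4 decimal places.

Newton–Raphson from β = 0.41:
  β = 0.4100: g = 0.16320, g' = -0.5698 → β = 0.6964
  β = 0.6964: g = 0.00519, g' = -0.5633 → β = 0.7056
Converged at β = 0.7056.
Compositions from xᵢ = zᵢ/(1+β(Kᵢ−1)), yᵢ = Kᵢxᵢ:
  carbon tetrachloride: x = 0.0254, y = 0.0926
  1-propanol: x = 0.0604, y = 0.1427
  n-heptane: x = 0.2633, y = 0.4776
  o-xylene: x = 0.6510, y = 0.2871

y_1-propanol = 0.1427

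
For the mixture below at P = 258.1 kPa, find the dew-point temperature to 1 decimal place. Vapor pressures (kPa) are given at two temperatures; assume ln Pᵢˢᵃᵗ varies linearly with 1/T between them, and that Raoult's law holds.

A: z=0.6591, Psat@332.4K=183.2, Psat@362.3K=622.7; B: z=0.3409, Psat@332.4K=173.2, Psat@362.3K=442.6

T = 341.5 K

Dew-point temperature: Σzᵢ·P/Pᵢˢᵃᵗ(T) = 1. Interpolate ln Pᵢˢᵃᵗ = aᵢ + bᵢ/T.
  T = 332.4 K: ΣzᵢP/Pᵢˢᵃᵗ = 1.4366
  T = 362.3 K: ΣzᵢP/Pᵢˢᵃᵗ = 0.4720
  T = 347.4 K: ΣzᵢP/Pᵢˢᵃᵗ = 0.8005
  T = 339.9 K: ΣzᵢP/Pᵢˢᵃᵗ = 1.0648
  T = 343.6 K: ΣzᵢP/Pᵢˢᵃᵗ = 0.9234
  T = 341.8 K: ΣzᵢP/Pᵢˢᵃᵗ = 0.9893
Interpolating between 339.9 K and 341.8 K gives T ≈ 341.5 K.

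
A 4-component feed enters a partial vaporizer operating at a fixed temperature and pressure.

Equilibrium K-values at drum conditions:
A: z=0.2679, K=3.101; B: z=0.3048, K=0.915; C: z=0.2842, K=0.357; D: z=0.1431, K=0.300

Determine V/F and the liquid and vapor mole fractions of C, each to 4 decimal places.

V/F = 0.2544, x_C = 0.3398, y_C = 0.1213

Newton–Raphson from V/F = 0.5:
  V/F = 0.5000: g = -0.17600, g' = -0.7049 → V/F = 0.2503
  V/F = 0.2503: g = 0.00315, g' = -0.7802 → V/F = 0.2544
Converged at V/F = 0.2544.
Compositions from xᵢ = zᵢ/(1+V/F(Kᵢ−1)), yᵢ = Kᵢxᵢ:
  A: x = 0.1746, y = 0.5414
  B: x = 0.3115, y = 0.2851
  C: x = 0.3398, y = 0.1213
  D: x = 0.1741, y = 0.0522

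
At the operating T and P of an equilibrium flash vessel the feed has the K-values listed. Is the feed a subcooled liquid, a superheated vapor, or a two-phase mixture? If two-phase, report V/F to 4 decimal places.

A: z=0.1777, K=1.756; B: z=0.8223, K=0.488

ΣzᵢKᵢ = 0.7133; Σzᵢ/Kᵢ = 1.7862.
Since ΣzᵢKᵢ < 1 the mixture is below its bubble point — single liquid phase.

subcooled liquid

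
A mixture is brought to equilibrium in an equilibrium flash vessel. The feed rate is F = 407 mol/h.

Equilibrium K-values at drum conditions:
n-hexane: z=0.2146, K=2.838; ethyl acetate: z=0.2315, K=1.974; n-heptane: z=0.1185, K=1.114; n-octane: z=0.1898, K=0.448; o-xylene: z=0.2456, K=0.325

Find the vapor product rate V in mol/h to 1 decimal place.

V = 188.1 mol/h

Rachford–Rice: g(V/F) = Σ zᵢ(Kᵢ−1)/(1+V/F(Kᵢ−1)) = 0.
g(0) = ΣzᵢKᵢ − 1 = 0.3629 and g(1) = 1 − Σzᵢ/Kᵢ = -0.4786, so a root lies in (0, 1).
Iterate (Newton) starting at V/F = 0.43:
  V/F = 0.4300: g = 0.02116, g' = -0.6582 → V/F = 0.4621
  V/F = 0.4621: g = 0.00001, g' = -0.6584 → V/F = 0.4622
Converged at V/F = 0.4622.
Then V = V/F·F = 0.4622·407 = 188.1 mol/h and L = F − V = 218.9 mol/h.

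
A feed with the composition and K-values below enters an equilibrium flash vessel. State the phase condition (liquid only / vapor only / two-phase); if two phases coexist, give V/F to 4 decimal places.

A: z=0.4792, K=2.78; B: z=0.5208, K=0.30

two-phase, V/F = 0.3920

ΣzᵢKᵢ = 1.4884; Σzᵢ/Kᵢ = 1.9084.
Both exceed 1, so a two-phase solution exists.
Binary case is linear: z₁(K₁−1)(1+ψ(K₂−1)) + z₂(K₂−1)(1+ψ(K₁−1)) = 0
⇒ ψ = [z₁(K₁−1)+z₂(K₂−1)] / [−(K₁−1)(K₂−1)] = 0.48842/1.24600 = 0.3920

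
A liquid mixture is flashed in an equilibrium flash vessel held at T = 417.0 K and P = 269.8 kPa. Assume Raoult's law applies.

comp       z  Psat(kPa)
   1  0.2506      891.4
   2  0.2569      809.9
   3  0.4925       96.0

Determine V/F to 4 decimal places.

V/F = 0.5582

Raoult's law: Kᵢ = Pᵢˢᵃᵗ/P = Pᵢˢᵃᵗ/269.8.
  K_1 = 891.4/269.8 = 3.303929, K_2 = 809.9/269.8 = 3.001853, K_3 = 96.0/269.8 = 0.355819
Newton–Raphson from V/F = 0.53:
  V/F = 0.5300: g = 0.02775, g' = -0.9832 → V/F = 0.5582
Converged at V/F = 0.5582.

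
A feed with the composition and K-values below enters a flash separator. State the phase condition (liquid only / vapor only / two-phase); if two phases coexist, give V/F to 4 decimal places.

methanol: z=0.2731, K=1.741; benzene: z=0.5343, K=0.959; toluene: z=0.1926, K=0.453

two-phase, V/F = 0.3944

ΣzᵢKᵢ = 1.0751; Σzᵢ/Kᵢ = 1.1392.
Both exceed 1, so a two-phase solution exists.
Newton–Raphson from ψ = 0.5:
  ψ = 0.5000: g = -0.01972, g' = -0.1900 → ψ = 0.3962
  ψ = 0.3962: g = -0.00033, g' = -0.1845 → ψ = 0.3944
Converged at ψ = 0.3944.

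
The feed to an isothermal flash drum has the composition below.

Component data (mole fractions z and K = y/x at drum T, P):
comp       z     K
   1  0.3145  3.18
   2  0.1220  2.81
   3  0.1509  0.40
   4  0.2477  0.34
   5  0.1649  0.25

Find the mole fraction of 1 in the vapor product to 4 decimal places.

Material balance + equilibrium reduce to Σ zᵢ(Kᵢ−1)/(1+V/F(Kᵢ−1)) = 0.
Check two-phase: ΣzᵢKᵢ = 1.5287 > 1 and Σzᵢ/Kᵢ = 1.9077 > 1, so g(0) = 0.5287 > 0 and g(1) = -0.9077 < 0.
Newton–Raphson from V/F = 0.5:
  V/F = 0.5000: g = -0.12727, g' = -1.0410 → V/F = 0.3777
  V/F = 0.3777: g = -0.00027, g' = -1.0534 → V/F = 0.3775
Converged at V/F = 0.3775.
Compositions from xᵢ = zᵢ/(1+V/F(Kᵢ−1)), yᵢ = Kᵢxᵢ:
  1: x = 0.1725, y = 0.5486
  2: x = 0.0725, y = 0.2037
  3: x = 0.1951, y = 0.0780
  4: x = 0.3299, y = 0.1122
  5: x = 0.2300, y = 0.0575

y_1 = 0.5486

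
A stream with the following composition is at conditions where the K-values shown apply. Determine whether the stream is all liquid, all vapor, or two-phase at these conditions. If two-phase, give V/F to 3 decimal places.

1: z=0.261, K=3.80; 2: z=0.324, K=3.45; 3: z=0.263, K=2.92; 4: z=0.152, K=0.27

ΣzᵢKᵢ = 2.919; Σzᵢ/Kᵢ = 0.816.
Since Σzᵢ/Kᵢ < 1 the mixture is above its dew point — single vapor phase.

all vapor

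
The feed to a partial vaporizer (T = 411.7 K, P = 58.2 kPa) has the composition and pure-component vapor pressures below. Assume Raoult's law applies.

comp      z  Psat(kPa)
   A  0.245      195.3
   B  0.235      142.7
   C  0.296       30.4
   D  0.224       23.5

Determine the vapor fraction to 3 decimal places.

ψ = 0.622

Raoult's law: Kᵢ = Pᵢˢᵃᵗ/P = Pᵢˢᵃᵗ/58.2.
  K_A = 195.3/58.2 = 3.35567, K_B = 142.7/58.2 = 2.45189, K_C = 30.4/58.2 = 0.52234, K_D = 23.5/58.2 = 0.40378
Material balance + equilibrium reduce to Σ zᵢ(Kᵢ−1)/(1+ψ(Kᵢ−1)) = 0.
Check two-phase: ΣzᵢKᵢ = 1.643 > 1 and Σzᵢ/Kᵢ = 1.290 > 1, so g(0) = 0.643 > 0 and g(1) = -0.290 < 0.
Newton–Raphson from ψ = 0.5:
  ψ = 0.500: g = 0.0867, g' = -0.731 → ψ = 0.619
  ψ = 0.619: g = 0.0024, g' = -0.699 → ψ = 0.622
Converged at ψ = 0.622.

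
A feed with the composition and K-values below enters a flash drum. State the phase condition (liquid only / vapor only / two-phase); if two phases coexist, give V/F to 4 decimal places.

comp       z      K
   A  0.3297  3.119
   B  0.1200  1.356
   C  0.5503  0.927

ΣzᵢKᵢ = 1.7012; Σzᵢ/Kᵢ = 0.7878.
Since Σzᵢ/Kᵢ < 1 the mixture is above its dew point — single vapor phase.

vapor only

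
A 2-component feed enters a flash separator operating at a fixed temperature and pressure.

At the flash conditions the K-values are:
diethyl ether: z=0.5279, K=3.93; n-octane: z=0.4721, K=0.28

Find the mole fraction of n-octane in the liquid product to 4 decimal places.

Let ψ = V/F and solve Σ zᵢ(Kᵢ−1)/(1+ψ(Kᵢ−1)) = 0.
Check two-phase: ΣzᵢKᵢ = 2.2068 > 1 and Σzᵢ/Kᵢ = 1.8204 > 1, so g(0) = 1.2068 > 0 and g(1) = -0.8204 < 0.
Newton–Raphson from ψ = 0.38:
  ψ = 0.3800: g = 0.26394, g' = -1.4785 → ψ = 0.5585
  ψ = 0.5585: g = 0.01814, g' = -1.3367 → ψ = 0.5721
Converged at ψ = 0.5721.
Compositions from xᵢ = zᵢ/(1+ψ(Kᵢ−1)), yᵢ = Kᵢxᵢ:
  diethyl ether: x = 0.1973, y = 0.7752
  n-octane: x = 0.8027, y = 0.2248

x_n-octane = 0.8027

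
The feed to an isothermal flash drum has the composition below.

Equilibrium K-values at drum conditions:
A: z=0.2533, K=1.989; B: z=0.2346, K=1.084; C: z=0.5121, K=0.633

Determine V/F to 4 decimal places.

Rachford–Rice: g(V/F) = Σ zᵢ(Kᵢ−1)/(1+V/F(Kᵢ−1)) = 0.
Feasibility: ΣzᵢKᵢ = 1.0823, Σzᵢ/Kᵢ = 1.1528 — both > 1, two phases present.
Iterate (Newton) starting at V/F = 0.5:
  V/F = 0.5000: g = -0.04364, g' = -0.2159 → V/F = 0.2979
  V/F = 0.2979: g = 0.00173, g' = -0.2363 → V/F = 0.3052
Converged at V/F = 0.3052.

V/F = 0.3052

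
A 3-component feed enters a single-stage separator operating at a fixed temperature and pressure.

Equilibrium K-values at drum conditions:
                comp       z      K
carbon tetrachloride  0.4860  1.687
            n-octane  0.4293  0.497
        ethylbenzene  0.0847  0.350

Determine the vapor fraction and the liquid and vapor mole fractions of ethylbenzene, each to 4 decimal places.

ψ = 0.1726, x_ethylbenzene = 0.0954, y_ethylbenzene = 0.0334

Let ψ = V/F and solve Σ zᵢ(Kᵢ−1)/(1+ψ(Kᵢ−1)) = 0.
Check two-phase: ΣzᵢKᵢ = 1.0629 > 1 and Σzᵢ/Kᵢ = 1.3939 > 1, so g(0) = 0.0629 > 0 and g(1) = -0.3939 < 0.
Iterate (Newton) starting at ψ = 0.5:
  ψ = 0.5000: g = -0.12154, g' = -0.3995 → ψ = 0.1958
  ψ = 0.1958: g = -0.00830, g' = -0.3588 → ψ = 0.1726
Converged at ψ = 0.1726.
Compositions from xᵢ = zᵢ/(1+ψ(Kᵢ−1)), yᵢ = Kᵢxᵢ:
  carbon tetrachloride: x = 0.4345, y = 0.7330
  n-octane: x = 0.4701, y = 0.2336
  ethylbenzene: x = 0.0954, y = 0.0334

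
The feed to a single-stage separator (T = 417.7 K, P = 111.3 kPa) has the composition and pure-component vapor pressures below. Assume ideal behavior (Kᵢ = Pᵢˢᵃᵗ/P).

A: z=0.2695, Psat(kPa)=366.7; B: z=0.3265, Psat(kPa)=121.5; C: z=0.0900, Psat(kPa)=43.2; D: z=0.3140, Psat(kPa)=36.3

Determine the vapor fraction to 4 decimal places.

ψ = 0.3843

Raoult's law: Kᵢ = Pᵢˢᵃᵗ/P = Pᵢˢᵃᵗ/111.3.
  K_A = 366.7/111.3 = 3.294699, K_B = 121.5/111.3 = 1.091644, K_C = 43.2/111.3 = 0.388140, K_D = 36.3/111.3 = 0.326146
Newton iteration, ψ⁰ = 0.53:
  ψ = 0.5300: g = -0.10305, g' = -0.7102 → ψ = 0.3849
  ψ = 0.3849: g = -0.00044, g' = -0.7203 → ψ = 0.3843
Converged at ψ = 0.3843.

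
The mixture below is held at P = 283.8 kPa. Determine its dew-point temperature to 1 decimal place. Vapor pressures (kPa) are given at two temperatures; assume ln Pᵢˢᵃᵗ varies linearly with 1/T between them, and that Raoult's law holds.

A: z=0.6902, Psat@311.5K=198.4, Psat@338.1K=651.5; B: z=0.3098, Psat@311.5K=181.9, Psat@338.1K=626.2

T = 319.6 K

Dew-point temperature: Σzᵢ·P/Pᵢˢᵃᵗ(T) = 1. Interpolate ln Pᵢˢᵃᵗ = aᵢ + bᵢ/T.
  T = 311.5 K: ΣzᵢP/Pᵢˢᵃᵗ = 1.4706
  T = 338.1 K: ΣzᵢP/Pᵢˢᵃᵗ = 0.4411
  T = 324.8 K: ΣzᵢP/Pᵢˢᵃᵗ = 0.7857
  T = 318.1 K: ΣzᵢP/Pᵢˢᵃᵗ = 1.0704
  T = 321.5 K: ΣzᵢP/Pᵢˢᵃᵗ = 0.9135
  T = 319.8 K: ΣzᵢP/Pᵢˢᵃᵗ = 0.9884
Interpolating between 318.1 K and 319.8 K gives T ≈ 319.6 K.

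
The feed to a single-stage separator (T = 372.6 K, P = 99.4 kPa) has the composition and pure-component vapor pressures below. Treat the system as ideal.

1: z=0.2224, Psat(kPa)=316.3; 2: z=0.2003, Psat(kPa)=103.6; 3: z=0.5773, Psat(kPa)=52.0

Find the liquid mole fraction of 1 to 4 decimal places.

Raoult's law: Kᵢ = Pᵢˢᵃᵗ/P = Pᵢˢᵃᵗ/99.4.
  K_1 = 316.3/99.4 = 3.182093, K_2 = 103.6/99.4 = 1.042254, K_3 = 52.0/99.4 = 0.523139
Newton–Raphson from β = 0.5:
  β = 0.5000: g = -0.12111, g' = -0.4689 → β = 0.2417
  β = 0.2417: g = 0.01495, g' = -0.6220 → β = 0.2657
  β = 0.2657: g = 0.00031, g' = -0.5968 → β = 0.2663
Converged at β = 0.2663.
Compositions from xᵢ = zᵢ/(1+β(Kᵢ−1)), yᵢ = Kᵢxᵢ:
  1: x = 0.1407, y = 0.4476
  2: x = 0.1981, y = 0.2064
  3: x = 0.6613, y = 0.3459

x_1 = 0.1407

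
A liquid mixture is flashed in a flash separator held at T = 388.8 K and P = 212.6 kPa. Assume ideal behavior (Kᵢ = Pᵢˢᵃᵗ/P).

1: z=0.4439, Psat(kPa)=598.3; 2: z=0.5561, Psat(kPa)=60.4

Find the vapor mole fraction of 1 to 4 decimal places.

Raoult's law: Kᵢ = Pᵢˢᵃᵗ/P = Pᵢˢᵃᵗ/212.6.
  K_1 = 598.3/212.6 = 2.814205, K_2 = 60.4/212.6 = 0.284102
Let ψ = V/F and solve Σ zᵢ(Kᵢ−1)/(1+ψ(Kᵢ−1)) = 0.
Check two-phase: ΣzᵢKᵢ = 1.4072 > 1 and Σzᵢ/Kᵢ = 2.1151 > 1, so g(0) = 0.4072 > 0 and g(1) = -1.1151 < 0.
Iterate (Newton) starting at ψ = 0.5:
  ψ = 0.5000: g = -0.19778, g' = -1.0931 → ψ = 0.3191
  ψ = 0.3191: g = -0.00589, g' = -1.0648 → ψ = 0.3135
Converged at ψ = 0.3135.
Compositions from xᵢ = zᵢ/(1+ψ(Kᵢ−1)), yᵢ = Kᵢxᵢ:
  1: x = 0.2830, y = 0.7963
  2: x = 0.7170, y = 0.2037

y_1 = 0.7963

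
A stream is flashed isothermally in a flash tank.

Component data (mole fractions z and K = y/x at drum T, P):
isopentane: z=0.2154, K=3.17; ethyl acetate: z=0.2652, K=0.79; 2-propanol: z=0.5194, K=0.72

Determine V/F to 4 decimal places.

V/F = 0.4768

Rachford–Rice: g(V/F) = Σ zᵢ(Kᵢ−1)/(1+V/F(Kᵢ−1)) = 0.
g(0) = ΣzᵢKᵢ − 1 = 0.2663 and g(1) = 1 − Σzᵢ/Kᵢ = -0.1250, so a root lies in (0, 1).
Newton–Raphson from V/F = 0.43:
  V/F = 0.4300: g = 0.01524, g' = -0.3382 → V/F = 0.4751
  V/F = 0.4751: g = 0.00055, g' = -0.3145 → V/F = 0.4768
Converged at V/F = 0.4768.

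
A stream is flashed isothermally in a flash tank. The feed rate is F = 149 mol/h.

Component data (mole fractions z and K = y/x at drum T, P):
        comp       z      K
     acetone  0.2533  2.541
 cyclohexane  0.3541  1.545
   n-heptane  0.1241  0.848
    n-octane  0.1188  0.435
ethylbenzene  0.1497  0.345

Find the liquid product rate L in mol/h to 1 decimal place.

Material balance + equilibrium reduce to Σ zᵢ(Kᵢ−1)/(1+V/F(Kᵢ−1)) = 0.
Check two-phase: ΣzᵢKᵢ = 1.3993 > 1 and Σzᵢ/Kᵢ = 1.1822 > 1, so g(0) = 0.3993 > 0 and g(1) = -0.1822 < 0.
Newton iteration, V/F⁰ = 0.5:
  V/F = 0.5000: g = 0.11235, g' = -0.4759 → V/F = 0.7361
  V/F = 0.7361: g = -0.00489, g' = -0.5399 → V/F = 0.7271
  V/F = 0.7271: g = -0.00002, g' = -0.5347 → V/F = 0.7270
Converged at V/F = 0.7270.
Then V = V/F·F = 0.7270·149 = 108.3 mol/h and L = F − V = 40.7 mol/h.

L = 40.7 mol/h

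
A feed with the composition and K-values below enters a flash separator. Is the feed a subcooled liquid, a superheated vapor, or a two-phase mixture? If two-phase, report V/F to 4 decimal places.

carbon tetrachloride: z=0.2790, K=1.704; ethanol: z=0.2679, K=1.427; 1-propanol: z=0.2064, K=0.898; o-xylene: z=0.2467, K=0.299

ΣzᵢKᵢ = 1.1168; Σzᵢ/Kᵢ = 1.4064.
Both exceed 1, so a two-phase solution exists.
Material balance + equilibrium reduce to Σ zᵢ(Kᵢ−1)/(1+ψ(Kᵢ−1)) = 0.
Iterate (Newton) starting at ψ = 0.39:
  ψ = 0.3900: g = -0.00776, g' = -0.3530 → ψ = 0.3680
  ψ = 0.3680: g = -0.00008, g' = -0.3462 → ψ = 0.3678
Converged at ψ = 0.3678.

two-phase, V/F = 0.3678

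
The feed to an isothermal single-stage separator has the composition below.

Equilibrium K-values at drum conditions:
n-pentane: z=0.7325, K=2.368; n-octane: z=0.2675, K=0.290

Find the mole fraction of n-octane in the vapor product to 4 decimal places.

Material balance + equilibrium reduce to Σ zᵢ(Kᵢ−1)/(1+ψ(Kᵢ−1)) = 0.
Check two-phase: ΣzᵢKᵢ = 1.8121 > 1 and Σzᵢ/Kᵢ = 1.2317 > 1, so g(0) = 0.8121 > 0 and g(1) = -0.2317 < 0.
Binary case is linear: z₁(K₁−1)(1+ψ(K₂−1)) + z₂(K₂−1)(1+ψ(K₁−1)) = 0
⇒ ψ = [z₁(K₁−1)+z₂(K₂−1)] / [−(K₁−1)(K₂−1)] = 0.81213/0.97128 = 0.8361
Compositions from xᵢ = zᵢ/(1+ψ(Kᵢ−1)), yᵢ = Kᵢxᵢ:
  n-pentane: x = 0.3417, y = 0.8091
  n-octane: x = 0.6583, y = 0.1909

y_n-octane = 0.1909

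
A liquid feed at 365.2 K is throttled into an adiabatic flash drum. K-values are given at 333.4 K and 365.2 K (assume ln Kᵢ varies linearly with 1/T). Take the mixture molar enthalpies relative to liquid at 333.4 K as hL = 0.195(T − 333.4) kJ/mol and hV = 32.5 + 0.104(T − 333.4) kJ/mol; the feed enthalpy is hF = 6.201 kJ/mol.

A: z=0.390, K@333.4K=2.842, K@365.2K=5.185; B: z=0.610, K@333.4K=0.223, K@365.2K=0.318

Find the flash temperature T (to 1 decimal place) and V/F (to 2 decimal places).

T = 334.5 K, V/F = 0.18

Adiabatic flash: solve Rachford–Rice at each trial T, then check hF = ψ·hV(T) + (1−ψ)·hL(T).
  T = 333.4 K: K = (2.842, 0.223), RR gives ψ = 0.171, H_out = 5.550 kJ/mol
  T = 365.2 K: K = (5.185, 0.318), RR gives ψ = 0.426, H_out = 18.816 kJ/mol
  T = 349.3 K: K = (3.892, 0.268), RR gives ψ = 0.322, H_out = 13.105 kJ/mol
  T = 341.4 K: K = (3.341, 0.245), RR gives ψ = 0.256, H_out = 9.701 kJ/mol
  T = 337.4 K: K = (3.084, 0.234), RR gives ψ = 0.217, H_out = 7.738 kJ/mol
  T = 335.4 K: K = (2.961, 0.228), RR gives ψ = 0.195, H_out = 6.676 kJ/mol
  T = 334.4 K: K = (2.901, 0.226), RR gives ψ = 0.183, H_out = 6.122 kJ/mol
Linear interpolation between T = 334.4 (H_out = 6.122) and T = 335.4 (H_out = 6.676) on hF = 6.201 gives T ≈ 334.5 K, at which ψ = 0.18.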